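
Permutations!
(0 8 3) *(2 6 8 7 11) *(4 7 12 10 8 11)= (0 12 10 8 3)(2 6 11)(4 7)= [12, 1, 6, 0, 7, 5, 11, 4, 3, 9, 8, 2, 10]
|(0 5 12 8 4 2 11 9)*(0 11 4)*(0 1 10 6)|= |(0 5 12 8 1 10 6)(2 4)(9 11)|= 14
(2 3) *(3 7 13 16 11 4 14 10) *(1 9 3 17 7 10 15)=(1 9 3 2 10 17 7 13 16 11 4 14 15)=[0, 9, 10, 2, 14, 5, 6, 13, 8, 3, 17, 4, 12, 16, 15, 1, 11, 7]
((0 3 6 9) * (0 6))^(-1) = (0 3)(6 9)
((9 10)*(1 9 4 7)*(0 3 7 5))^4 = (0 9)(1 5)(3 10)(4 7)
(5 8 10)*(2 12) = (2 12)(5 8 10) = [0, 1, 12, 3, 4, 8, 6, 7, 10, 9, 5, 11, 2]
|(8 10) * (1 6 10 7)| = 5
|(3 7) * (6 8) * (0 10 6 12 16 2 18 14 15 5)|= |(0 10 6 8 12 16 2 18 14 15 5)(3 7)|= 22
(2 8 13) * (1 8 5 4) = (1 8 13 2 5 4) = [0, 8, 5, 3, 1, 4, 6, 7, 13, 9, 10, 11, 12, 2]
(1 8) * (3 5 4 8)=(1 3 5 4 8)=[0, 3, 2, 5, 8, 4, 6, 7, 1]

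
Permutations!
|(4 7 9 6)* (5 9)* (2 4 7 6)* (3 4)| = 7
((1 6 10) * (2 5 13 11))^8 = (13)(1 10 6)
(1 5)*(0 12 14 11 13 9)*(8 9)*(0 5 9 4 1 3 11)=(0 12 14)(1 9 5 3 11 13 8 4)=[12, 9, 2, 11, 1, 3, 6, 7, 4, 5, 10, 13, 14, 8, 0]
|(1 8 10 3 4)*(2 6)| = |(1 8 10 3 4)(2 6)| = 10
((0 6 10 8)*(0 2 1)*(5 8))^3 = (0 5 1 10 2 6 8)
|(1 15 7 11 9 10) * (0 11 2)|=|(0 11 9 10 1 15 7 2)|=8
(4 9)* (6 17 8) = (4 9)(6 17 8) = [0, 1, 2, 3, 9, 5, 17, 7, 6, 4, 10, 11, 12, 13, 14, 15, 16, 8]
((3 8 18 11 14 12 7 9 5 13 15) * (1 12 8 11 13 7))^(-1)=(1 12)(3 15 13 18 8 14 11)(5 9 7)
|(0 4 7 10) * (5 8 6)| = 12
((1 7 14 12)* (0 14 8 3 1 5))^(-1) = ((0 14 12 5)(1 7 8 3))^(-1) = (0 5 12 14)(1 3 8 7)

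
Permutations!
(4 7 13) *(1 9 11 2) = (1 9 11 2)(4 7 13) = [0, 9, 1, 3, 7, 5, 6, 13, 8, 11, 10, 2, 12, 4]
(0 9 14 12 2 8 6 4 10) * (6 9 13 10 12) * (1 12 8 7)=(0 13 10)(1 12 2 7)(4 8 9 14 6)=[13, 12, 7, 3, 8, 5, 4, 1, 9, 14, 0, 11, 2, 10, 6]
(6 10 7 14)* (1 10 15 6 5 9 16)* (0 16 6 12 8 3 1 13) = (0 16 13)(1 10 7 14 5 9 6 15 12 8 3) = [16, 10, 2, 1, 4, 9, 15, 14, 3, 6, 7, 11, 8, 0, 5, 12, 13]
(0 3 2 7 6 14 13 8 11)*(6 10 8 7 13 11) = [3, 1, 13, 2, 4, 5, 14, 10, 6, 9, 8, 0, 12, 7, 11] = (0 3 2 13 7 10 8 6 14 11)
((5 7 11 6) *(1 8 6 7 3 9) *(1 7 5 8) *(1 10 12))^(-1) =((1 10 12)(3 9 7 11 5)(6 8))^(-1) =(1 12 10)(3 5 11 7 9)(6 8)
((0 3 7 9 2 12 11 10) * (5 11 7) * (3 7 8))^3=((0 7 9 2 12 8 3 5 11 10))^3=(0 2 3 10 9 8 11 7 12 5)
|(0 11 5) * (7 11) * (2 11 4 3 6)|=8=|(0 7 4 3 6 2 11 5)|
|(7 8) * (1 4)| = 2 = |(1 4)(7 8)|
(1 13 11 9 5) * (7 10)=(1 13 11 9 5)(7 10)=[0, 13, 2, 3, 4, 1, 6, 10, 8, 5, 7, 9, 12, 11]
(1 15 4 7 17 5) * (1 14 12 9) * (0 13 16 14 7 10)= (0 13 16 14 12 9 1 15 4 10)(5 7 17)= [13, 15, 2, 3, 10, 7, 6, 17, 8, 1, 0, 11, 9, 16, 12, 4, 14, 5]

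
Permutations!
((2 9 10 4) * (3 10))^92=((2 9 3 10 4))^92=(2 3 4 9 10)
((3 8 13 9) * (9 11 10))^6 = (13)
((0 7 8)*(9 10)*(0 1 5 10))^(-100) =(0 10 1 7 9 5 8)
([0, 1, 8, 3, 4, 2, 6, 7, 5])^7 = [0, 1, 8, 3, 4, 2, 6, 7, 5]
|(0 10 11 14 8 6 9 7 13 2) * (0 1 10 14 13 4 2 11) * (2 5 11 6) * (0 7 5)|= |(0 14 8 2 1 10 7 4)(5 11 13 6 9)|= 40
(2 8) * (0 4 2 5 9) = [4, 1, 8, 3, 2, 9, 6, 7, 5, 0] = (0 4 2 8 5 9)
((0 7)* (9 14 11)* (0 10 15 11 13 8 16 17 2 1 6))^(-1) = (0 6 1 2 17 16 8 13 14 9 11 15 10 7)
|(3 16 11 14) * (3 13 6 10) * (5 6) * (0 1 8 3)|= |(0 1 8 3 16 11 14 13 5 6 10)|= 11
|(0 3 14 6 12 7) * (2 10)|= |(0 3 14 6 12 7)(2 10)|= 6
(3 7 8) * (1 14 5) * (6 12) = (1 14 5)(3 7 8)(6 12) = [0, 14, 2, 7, 4, 1, 12, 8, 3, 9, 10, 11, 6, 13, 5]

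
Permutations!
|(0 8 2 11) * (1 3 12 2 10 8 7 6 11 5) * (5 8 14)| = 8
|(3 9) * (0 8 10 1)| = 4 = |(0 8 10 1)(3 9)|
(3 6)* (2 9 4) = (2 9 4)(3 6) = [0, 1, 9, 6, 2, 5, 3, 7, 8, 4]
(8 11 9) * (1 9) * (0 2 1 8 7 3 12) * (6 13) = (0 2 1 9 7 3 12)(6 13)(8 11) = [2, 9, 1, 12, 4, 5, 13, 3, 11, 7, 10, 8, 0, 6]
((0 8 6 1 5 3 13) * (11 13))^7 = ((0 8 6 1 5 3 11 13))^7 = (0 13 11 3 5 1 6 8)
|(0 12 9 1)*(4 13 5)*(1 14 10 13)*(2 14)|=|(0 12 9 2 14 10 13 5 4 1)|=10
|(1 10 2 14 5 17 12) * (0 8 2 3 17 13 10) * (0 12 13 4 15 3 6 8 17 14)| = |(0 17 13 10 6 8 2)(1 12)(3 14 5 4 15)| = 70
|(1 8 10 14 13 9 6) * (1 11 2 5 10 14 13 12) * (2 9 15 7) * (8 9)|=|(1 9 6 11 8 14 12)(2 5 10 13 15 7)|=42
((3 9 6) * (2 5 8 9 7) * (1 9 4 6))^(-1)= (1 9)(2 7 3 6 4 8 5)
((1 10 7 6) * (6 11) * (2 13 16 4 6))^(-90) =(16) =((1 10 7 11 2 13 16 4 6))^(-90)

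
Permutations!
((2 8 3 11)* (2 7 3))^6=((2 8)(3 11 7))^6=(11)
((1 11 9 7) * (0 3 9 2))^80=(0 7 2 9 11 3 1)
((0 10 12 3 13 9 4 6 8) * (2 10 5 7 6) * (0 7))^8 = (2 10 12 3 13 9 4)(6 7 8)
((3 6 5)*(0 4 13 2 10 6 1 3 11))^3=(0 2 5 4 10 11 13 6)(1 3)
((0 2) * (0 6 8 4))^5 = ((0 2 6 8 4))^5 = (8)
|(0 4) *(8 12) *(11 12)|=|(0 4)(8 11 12)|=6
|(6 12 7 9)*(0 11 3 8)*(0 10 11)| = |(3 8 10 11)(6 12 7 9)| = 4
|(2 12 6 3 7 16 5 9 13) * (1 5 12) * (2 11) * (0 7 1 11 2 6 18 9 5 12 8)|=36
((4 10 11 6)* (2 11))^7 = ((2 11 6 4 10))^7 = (2 6 10 11 4)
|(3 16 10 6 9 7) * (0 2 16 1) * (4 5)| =|(0 2 16 10 6 9 7 3 1)(4 5)| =18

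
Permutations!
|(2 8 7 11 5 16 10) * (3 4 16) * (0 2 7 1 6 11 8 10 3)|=|(0 2 10 7 8 1 6 11 5)(3 4 16)|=9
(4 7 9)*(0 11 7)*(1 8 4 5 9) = (0 11 7 1 8 4)(5 9) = [11, 8, 2, 3, 0, 9, 6, 1, 4, 5, 10, 7]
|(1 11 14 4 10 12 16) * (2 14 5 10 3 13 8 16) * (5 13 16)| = |(1 11 13 8 5 10 12 2 14 4 3 16)| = 12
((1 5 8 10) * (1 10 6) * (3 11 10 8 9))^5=(1 10 9 6 11 5 8 3)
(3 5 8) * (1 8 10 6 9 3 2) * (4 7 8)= (1 4 7 8 2)(3 5 10 6 9)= [0, 4, 1, 5, 7, 10, 9, 8, 2, 3, 6]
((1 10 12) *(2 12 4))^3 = (1 2 10 12 4)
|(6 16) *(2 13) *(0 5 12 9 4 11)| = 6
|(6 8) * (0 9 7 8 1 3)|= |(0 9 7 8 6 1 3)|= 7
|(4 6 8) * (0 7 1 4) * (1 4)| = 5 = |(0 7 4 6 8)|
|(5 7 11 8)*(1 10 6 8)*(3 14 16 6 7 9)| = 28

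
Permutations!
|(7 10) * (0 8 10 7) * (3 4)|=|(0 8 10)(3 4)|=6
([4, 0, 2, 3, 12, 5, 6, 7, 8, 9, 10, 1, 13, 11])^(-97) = [1, 11, 2, 3, 0, 5, 6, 7, 8, 9, 10, 13, 4, 12]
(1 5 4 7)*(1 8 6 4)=(1 5)(4 7 8 6)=[0, 5, 2, 3, 7, 1, 4, 8, 6]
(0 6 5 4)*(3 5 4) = (0 6 4)(3 5) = [6, 1, 2, 5, 0, 3, 4]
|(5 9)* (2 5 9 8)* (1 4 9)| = |(1 4 9)(2 5 8)| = 3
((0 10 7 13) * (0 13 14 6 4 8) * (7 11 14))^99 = (0 10 11 14 6 4 8)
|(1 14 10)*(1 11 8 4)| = 6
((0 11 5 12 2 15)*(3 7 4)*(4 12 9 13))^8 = ((0 11 5 9 13 4 3 7 12 2 15))^8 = (0 12 4 5 15 7 13 11 2 3 9)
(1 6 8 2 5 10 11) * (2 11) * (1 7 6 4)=(1 4)(2 5 10)(6 8 11 7)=[0, 4, 5, 3, 1, 10, 8, 6, 11, 9, 2, 7]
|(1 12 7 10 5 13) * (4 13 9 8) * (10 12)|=14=|(1 10 5 9 8 4 13)(7 12)|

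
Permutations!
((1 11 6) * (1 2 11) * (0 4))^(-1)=((0 4)(2 11 6))^(-1)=(0 4)(2 6 11)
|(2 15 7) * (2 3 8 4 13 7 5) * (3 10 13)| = |(2 15 5)(3 8 4)(7 10 13)| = 3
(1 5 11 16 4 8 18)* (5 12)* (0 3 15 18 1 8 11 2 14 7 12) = [3, 0, 14, 15, 11, 2, 6, 12, 1, 9, 10, 16, 5, 13, 7, 18, 4, 17, 8] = (0 3 15 18 8 1)(2 14 7 12 5)(4 11 16)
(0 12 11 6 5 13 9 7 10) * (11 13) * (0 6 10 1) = (0 12 13 9 7 1)(5 11 10 6) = [12, 0, 2, 3, 4, 11, 5, 1, 8, 7, 6, 10, 13, 9]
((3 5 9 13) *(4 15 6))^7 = (3 13 9 5)(4 15 6)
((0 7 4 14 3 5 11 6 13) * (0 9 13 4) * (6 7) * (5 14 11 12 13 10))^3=(0 11 6 7 4)(3 14)(5 9 12 10 13)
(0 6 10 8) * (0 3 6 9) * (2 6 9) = (0 2 6 10 8 3 9) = [2, 1, 6, 9, 4, 5, 10, 7, 3, 0, 8]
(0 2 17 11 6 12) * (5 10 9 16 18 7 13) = (0 2 17 11 6 12)(5 10 9 16 18 7 13) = [2, 1, 17, 3, 4, 10, 12, 13, 8, 16, 9, 6, 0, 5, 14, 15, 18, 11, 7]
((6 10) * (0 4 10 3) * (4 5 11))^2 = (0 11 10 3 5 4 6)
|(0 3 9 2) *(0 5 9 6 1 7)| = 15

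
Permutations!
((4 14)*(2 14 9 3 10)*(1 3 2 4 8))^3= ((1 3 10 4 9 2 14 8))^3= (1 4 14 3 9 8 10 2)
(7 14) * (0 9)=(0 9)(7 14)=[9, 1, 2, 3, 4, 5, 6, 14, 8, 0, 10, 11, 12, 13, 7]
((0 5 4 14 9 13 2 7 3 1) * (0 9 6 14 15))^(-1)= (0 15 4 5)(1 3 7 2 13 9)(6 14)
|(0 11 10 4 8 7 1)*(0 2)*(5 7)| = 9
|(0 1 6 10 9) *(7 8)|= 10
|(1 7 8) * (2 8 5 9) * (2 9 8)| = 4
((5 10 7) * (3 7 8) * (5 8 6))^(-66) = ((3 7 8)(5 10 6))^(-66) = (10)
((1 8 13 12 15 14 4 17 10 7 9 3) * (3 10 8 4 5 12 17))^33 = ((1 4 3)(5 12 15 14)(7 9 10)(8 13 17))^33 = (17)(5 12 15 14)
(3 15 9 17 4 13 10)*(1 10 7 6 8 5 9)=[0, 10, 2, 15, 13, 9, 8, 6, 5, 17, 3, 11, 12, 7, 14, 1, 16, 4]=(1 10 3 15)(4 13 7 6 8 5 9 17)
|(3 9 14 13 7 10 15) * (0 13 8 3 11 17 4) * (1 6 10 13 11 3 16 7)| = 44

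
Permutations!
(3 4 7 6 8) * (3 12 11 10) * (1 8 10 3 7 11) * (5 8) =(1 5 8 12)(3 4 11)(6 10 7) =[0, 5, 2, 4, 11, 8, 10, 6, 12, 9, 7, 3, 1]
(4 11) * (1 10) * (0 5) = (0 5)(1 10)(4 11) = [5, 10, 2, 3, 11, 0, 6, 7, 8, 9, 1, 4]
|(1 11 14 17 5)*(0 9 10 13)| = |(0 9 10 13)(1 11 14 17 5)| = 20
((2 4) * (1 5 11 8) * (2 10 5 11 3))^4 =(1 11 8)(2 3 5 10 4)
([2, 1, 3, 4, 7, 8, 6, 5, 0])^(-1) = (0 8 5 7 4 3 2)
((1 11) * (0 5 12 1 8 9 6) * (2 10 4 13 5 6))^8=((0 6)(1 11 8 9 2 10 4 13 5 12))^8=(1 5 4 2 8)(9 11 12 13 10)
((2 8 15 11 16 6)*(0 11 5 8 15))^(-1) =(0 8 5 15 2 6 16 11)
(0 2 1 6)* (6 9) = [2, 9, 1, 3, 4, 5, 0, 7, 8, 6] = (0 2 1 9 6)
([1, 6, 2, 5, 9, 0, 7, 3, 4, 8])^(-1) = (0 5 3 7 6 1)(4 8 9)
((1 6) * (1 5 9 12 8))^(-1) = (1 8 12 9 5 6)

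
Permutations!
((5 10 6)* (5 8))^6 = (5 6)(8 10)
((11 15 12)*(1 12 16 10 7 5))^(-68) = ((1 12 11 15 16 10 7 5))^(-68) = (1 16)(5 15)(7 11)(10 12)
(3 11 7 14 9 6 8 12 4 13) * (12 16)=[0, 1, 2, 11, 13, 5, 8, 14, 16, 6, 10, 7, 4, 3, 9, 15, 12]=(3 11 7 14 9 6 8 16 12 4 13)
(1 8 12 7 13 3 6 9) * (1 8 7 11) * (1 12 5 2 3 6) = [0, 7, 3, 1, 4, 2, 9, 13, 5, 8, 10, 12, 11, 6] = (1 7 13 6 9 8 5 2 3)(11 12)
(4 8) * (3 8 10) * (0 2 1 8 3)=(0 2 1 8 4 10)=[2, 8, 1, 3, 10, 5, 6, 7, 4, 9, 0]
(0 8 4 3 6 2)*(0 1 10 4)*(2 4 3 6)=(0 8)(1 10 3 2)(4 6)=[8, 10, 1, 2, 6, 5, 4, 7, 0, 9, 3]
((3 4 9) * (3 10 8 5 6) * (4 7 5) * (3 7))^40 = (10)(5 6 7)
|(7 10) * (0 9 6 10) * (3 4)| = |(0 9 6 10 7)(3 4)| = 10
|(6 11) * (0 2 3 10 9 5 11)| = 8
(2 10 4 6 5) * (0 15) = (0 15)(2 10 4 6 5) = [15, 1, 10, 3, 6, 2, 5, 7, 8, 9, 4, 11, 12, 13, 14, 0]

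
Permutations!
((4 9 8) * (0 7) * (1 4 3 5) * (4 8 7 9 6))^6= (9)(1 3)(5 8)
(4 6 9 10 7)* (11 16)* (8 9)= [0, 1, 2, 3, 6, 5, 8, 4, 9, 10, 7, 16, 12, 13, 14, 15, 11]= (4 6 8 9 10 7)(11 16)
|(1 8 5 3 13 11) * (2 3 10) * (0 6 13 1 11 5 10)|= 20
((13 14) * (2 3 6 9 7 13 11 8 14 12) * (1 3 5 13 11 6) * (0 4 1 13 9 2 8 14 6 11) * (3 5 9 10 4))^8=((0 3 13 12 8 6 2 9 7)(1 5 10 4)(11 14))^8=(14)(0 7 9 2 6 8 12 13 3)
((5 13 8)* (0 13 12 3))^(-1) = (0 3 12 5 8 13)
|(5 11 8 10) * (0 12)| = 4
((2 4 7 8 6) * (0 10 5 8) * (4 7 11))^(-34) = (11)(0 10 5 8 6 2 7) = ((0 10 5 8 6 2 7)(4 11))^(-34)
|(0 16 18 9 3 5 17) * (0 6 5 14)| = |(0 16 18 9 3 14)(5 17 6)| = 6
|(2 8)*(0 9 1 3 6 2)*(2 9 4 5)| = |(0 4 5 2 8)(1 3 6 9)| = 20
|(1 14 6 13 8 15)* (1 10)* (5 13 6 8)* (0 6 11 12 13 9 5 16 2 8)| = 12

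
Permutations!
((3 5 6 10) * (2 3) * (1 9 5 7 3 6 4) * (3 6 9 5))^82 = (1 5 4)(2 6 3)(7 9 10)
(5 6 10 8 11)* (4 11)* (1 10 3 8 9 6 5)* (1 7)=(1 10 9 6 3 8 4 11 7)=[0, 10, 2, 8, 11, 5, 3, 1, 4, 6, 9, 7]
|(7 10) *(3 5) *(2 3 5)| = |(2 3)(7 10)| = 2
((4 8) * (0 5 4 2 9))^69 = ((0 5 4 8 2 9))^69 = (0 8)(2 5)(4 9)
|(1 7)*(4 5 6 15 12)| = 10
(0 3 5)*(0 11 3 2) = [2, 1, 0, 5, 4, 11, 6, 7, 8, 9, 10, 3] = (0 2)(3 5 11)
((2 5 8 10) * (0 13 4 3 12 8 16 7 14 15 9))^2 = ((0 13 4 3 12 8 10 2 5 16 7 14 15 9))^2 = (0 4 12 10 5 7 15)(2 16 14 9 13 3 8)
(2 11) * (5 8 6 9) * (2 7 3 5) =[0, 1, 11, 5, 4, 8, 9, 3, 6, 2, 10, 7] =(2 11 7 3 5 8 6 9)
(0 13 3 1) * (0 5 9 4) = (0 13 3 1 5 9 4) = [13, 5, 2, 1, 0, 9, 6, 7, 8, 4, 10, 11, 12, 3]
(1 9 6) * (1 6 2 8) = (1 9 2 8) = [0, 9, 8, 3, 4, 5, 6, 7, 1, 2]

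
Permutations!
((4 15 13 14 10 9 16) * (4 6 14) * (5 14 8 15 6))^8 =(4 15 6 13 8)(5 9 14 16 10)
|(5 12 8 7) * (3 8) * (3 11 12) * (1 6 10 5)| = 14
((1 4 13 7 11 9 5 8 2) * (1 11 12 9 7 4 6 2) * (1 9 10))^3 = (1 11 10 2 12 6 7)(4 13) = ((1 6 2 11 7 12 10)(4 13)(5 8 9))^3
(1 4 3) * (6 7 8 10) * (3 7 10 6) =(1 4 7 8 6 10 3) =[0, 4, 2, 1, 7, 5, 10, 8, 6, 9, 3]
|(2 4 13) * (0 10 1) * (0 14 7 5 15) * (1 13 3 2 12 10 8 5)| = 12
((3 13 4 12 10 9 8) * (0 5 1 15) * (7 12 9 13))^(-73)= (0 15 1 5)(3 8 9 4 13 10 12 7)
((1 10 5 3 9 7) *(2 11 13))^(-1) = (1 7 9 3 5 10)(2 13 11)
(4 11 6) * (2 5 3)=(2 5 3)(4 11 6)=[0, 1, 5, 2, 11, 3, 4, 7, 8, 9, 10, 6]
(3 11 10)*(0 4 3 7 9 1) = (0 4 3 11 10 7 9 1) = [4, 0, 2, 11, 3, 5, 6, 9, 8, 1, 7, 10]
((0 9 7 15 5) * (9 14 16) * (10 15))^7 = ((0 14 16 9 7 10 15 5))^7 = (0 5 15 10 7 9 16 14)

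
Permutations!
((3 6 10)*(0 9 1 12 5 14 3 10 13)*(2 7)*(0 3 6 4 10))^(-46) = ((0 9 1 12 5 14 6 13 3 4 10)(2 7))^(-46) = (0 4 13 14 12 9 10 3 6 5 1)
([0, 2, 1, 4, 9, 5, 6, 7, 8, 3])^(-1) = (1 2)(3 9 4)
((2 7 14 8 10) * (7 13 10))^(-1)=(2 10 13)(7 8 14)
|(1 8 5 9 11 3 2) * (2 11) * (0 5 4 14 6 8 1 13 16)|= |(0 5 9 2 13 16)(3 11)(4 14 6 8)|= 12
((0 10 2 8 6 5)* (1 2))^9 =(0 1 8 5 10 2 6)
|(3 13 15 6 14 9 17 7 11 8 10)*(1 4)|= |(1 4)(3 13 15 6 14 9 17 7 11 8 10)|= 22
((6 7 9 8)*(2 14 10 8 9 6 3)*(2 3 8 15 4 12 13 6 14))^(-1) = (4 15 10 14 7 6 13 12)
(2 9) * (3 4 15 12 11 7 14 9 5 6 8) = (2 5 6 8 3 4 15 12 11 7 14 9) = [0, 1, 5, 4, 15, 6, 8, 14, 3, 2, 10, 7, 11, 13, 9, 12]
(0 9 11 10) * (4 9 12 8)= [12, 1, 2, 3, 9, 5, 6, 7, 4, 11, 0, 10, 8]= (0 12 8 4 9 11 10)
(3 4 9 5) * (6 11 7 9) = (3 4 6 11 7 9 5) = [0, 1, 2, 4, 6, 3, 11, 9, 8, 5, 10, 7]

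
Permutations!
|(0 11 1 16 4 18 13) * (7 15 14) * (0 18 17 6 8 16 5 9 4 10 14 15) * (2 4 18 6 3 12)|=65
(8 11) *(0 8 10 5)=[8, 1, 2, 3, 4, 0, 6, 7, 11, 9, 5, 10]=(0 8 11 10 5)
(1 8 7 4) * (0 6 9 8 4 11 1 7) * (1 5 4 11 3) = (0 6 9 8)(1 11 5 4 7 3) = [6, 11, 2, 1, 7, 4, 9, 3, 0, 8, 10, 5]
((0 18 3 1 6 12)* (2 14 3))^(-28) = (0 3)(1 18)(2 6)(12 14)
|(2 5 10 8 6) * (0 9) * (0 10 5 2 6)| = |(0 9 10 8)| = 4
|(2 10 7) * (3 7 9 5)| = |(2 10 9 5 3 7)| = 6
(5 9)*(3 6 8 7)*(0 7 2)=[7, 1, 0, 6, 4, 9, 8, 3, 2, 5]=(0 7 3 6 8 2)(5 9)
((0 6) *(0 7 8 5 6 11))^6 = (11)(5 7)(6 8)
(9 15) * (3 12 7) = [0, 1, 2, 12, 4, 5, 6, 3, 8, 15, 10, 11, 7, 13, 14, 9] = (3 12 7)(9 15)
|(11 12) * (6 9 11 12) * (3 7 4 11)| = 6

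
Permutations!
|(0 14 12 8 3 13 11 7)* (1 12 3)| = |(0 14 3 13 11 7)(1 12 8)| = 6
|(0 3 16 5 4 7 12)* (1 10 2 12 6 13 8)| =13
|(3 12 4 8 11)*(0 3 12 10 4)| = |(0 3 10 4 8 11 12)| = 7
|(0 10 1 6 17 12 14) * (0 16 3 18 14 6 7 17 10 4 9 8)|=12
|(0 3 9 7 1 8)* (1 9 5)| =10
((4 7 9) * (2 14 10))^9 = (14)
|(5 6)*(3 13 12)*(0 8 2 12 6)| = 8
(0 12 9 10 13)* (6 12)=(0 6 12 9 10 13)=[6, 1, 2, 3, 4, 5, 12, 7, 8, 10, 13, 11, 9, 0]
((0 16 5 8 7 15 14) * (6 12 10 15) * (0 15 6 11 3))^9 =(0 5 7 3 16 8 11)(14 15)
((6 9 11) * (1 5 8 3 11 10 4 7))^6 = ((1 5 8 3 11 6 9 10 4 7))^6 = (1 9 8 4 11)(3 7 6 5 10)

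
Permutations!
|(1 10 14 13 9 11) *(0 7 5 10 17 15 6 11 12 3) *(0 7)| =|(1 17 15 6 11)(3 7 5 10 14 13 9 12)| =40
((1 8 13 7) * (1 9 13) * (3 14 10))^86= ((1 8)(3 14 10)(7 9 13))^86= (3 10 14)(7 13 9)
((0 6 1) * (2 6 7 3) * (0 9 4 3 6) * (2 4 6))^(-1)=(0 2 7)(1 6 9)(3 4)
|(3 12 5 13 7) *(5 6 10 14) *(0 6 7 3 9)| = 10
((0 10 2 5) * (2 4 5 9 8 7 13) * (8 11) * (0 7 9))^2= (0 4 7 2 10 5 13)(8 11 9)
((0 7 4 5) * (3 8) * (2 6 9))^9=(9)(0 7 4 5)(3 8)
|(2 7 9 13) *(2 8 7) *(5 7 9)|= 6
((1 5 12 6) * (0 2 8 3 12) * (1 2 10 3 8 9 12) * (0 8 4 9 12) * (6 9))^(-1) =(0 9 12 2 6 4 8 5 1 3 10) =((0 10 3 1 5 8 4 6 2 12 9))^(-1)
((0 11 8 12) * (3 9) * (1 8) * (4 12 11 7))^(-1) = ((0 7 4 12)(1 8 11)(3 9))^(-1) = (0 12 4 7)(1 11 8)(3 9)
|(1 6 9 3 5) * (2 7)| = |(1 6 9 3 5)(2 7)| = 10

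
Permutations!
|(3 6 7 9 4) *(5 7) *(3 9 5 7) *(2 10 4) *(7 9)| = |(2 10 4 7 5 3 6 9)| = 8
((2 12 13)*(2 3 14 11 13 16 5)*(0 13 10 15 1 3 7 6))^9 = (0 13 7 6)(1 11)(2 12 16 5)(3 10)(14 15)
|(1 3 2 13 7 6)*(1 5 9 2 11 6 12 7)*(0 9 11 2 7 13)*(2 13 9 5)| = |(0 5 11 6 2)(1 3 13)(7 12 9)| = 15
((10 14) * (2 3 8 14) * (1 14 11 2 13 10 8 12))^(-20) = (1 14 8 11 2 3 12)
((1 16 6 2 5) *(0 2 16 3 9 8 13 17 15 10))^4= ((0 2 5 1 3 9 8 13 17 15 10)(6 16))^4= (0 3 17 2 9 15 5 8 10 1 13)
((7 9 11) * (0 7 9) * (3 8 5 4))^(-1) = ((0 7)(3 8 5 4)(9 11))^(-1) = (0 7)(3 4 5 8)(9 11)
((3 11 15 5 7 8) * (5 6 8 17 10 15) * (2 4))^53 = (2 4)(3 8 6 15 10 17 7 5 11)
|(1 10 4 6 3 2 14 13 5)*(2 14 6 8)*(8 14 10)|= 10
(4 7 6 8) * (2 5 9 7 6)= (2 5 9 7)(4 6 8)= [0, 1, 5, 3, 6, 9, 8, 2, 4, 7]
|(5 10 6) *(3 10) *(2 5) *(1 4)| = 10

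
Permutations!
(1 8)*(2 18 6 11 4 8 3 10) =[0, 3, 18, 10, 8, 5, 11, 7, 1, 9, 2, 4, 12, 13, 14, 15, 16, 17, 6] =(1 3 10 2 18 6 11 4 8)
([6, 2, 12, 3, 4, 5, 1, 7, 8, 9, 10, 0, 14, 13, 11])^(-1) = [11, 6, 1, 3, 4, 5, 0, 7, 8, 9, 10, 14, 2, 13, 12]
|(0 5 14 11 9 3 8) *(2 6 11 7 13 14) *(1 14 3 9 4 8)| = |(0 5 2 6 11 4 8)(1 14 7 13 3)| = 35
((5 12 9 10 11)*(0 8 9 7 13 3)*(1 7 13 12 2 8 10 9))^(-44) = (13)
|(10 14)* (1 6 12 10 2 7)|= |(1 6 12 10 14 2 7)|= 7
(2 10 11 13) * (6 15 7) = (2 10 11 13)(6 15 7) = [0, 1, 10, 3, 4, 5, 15, 6, 8, 9, 11, 13, 12, 2, 14, 7]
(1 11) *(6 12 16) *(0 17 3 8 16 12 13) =[17, 11, 2, 8, 4, 5, 13, 7, 16, 9, 10, 1, 12, 0, 14, 15, 6, 3] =(0 17 3 8 16 6 13)(1 11)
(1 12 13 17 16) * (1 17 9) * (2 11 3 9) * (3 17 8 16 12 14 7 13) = (1 14 7 13 2 11 17 12 3 9)(8 16) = [0, 14, 11, 9, 4, 5, 6, 13, 16, 1, 10, 17, 3, 2, 7, 15, 8, 12]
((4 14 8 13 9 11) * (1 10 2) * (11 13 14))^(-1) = (1 2 10)(4 11)(8 14)(9 13)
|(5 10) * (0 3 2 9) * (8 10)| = |(0 3 2 9)(5 8 10)| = 12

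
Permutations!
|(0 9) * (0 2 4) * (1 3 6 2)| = 7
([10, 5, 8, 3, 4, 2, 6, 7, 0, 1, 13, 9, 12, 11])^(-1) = (0 8 2 5 1 9 11 13 10)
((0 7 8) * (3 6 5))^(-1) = (0 8 7)(3 5 6)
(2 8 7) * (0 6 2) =[6, 1, 8, 3, 4, 5, 2, 0, 7] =(0 6 2 8 7)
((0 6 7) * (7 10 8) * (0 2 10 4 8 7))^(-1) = (0 8 4 6)(2 7 10)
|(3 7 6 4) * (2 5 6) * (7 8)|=|(2 5 6 4 3 8 7)|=7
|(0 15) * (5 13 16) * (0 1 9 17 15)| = 12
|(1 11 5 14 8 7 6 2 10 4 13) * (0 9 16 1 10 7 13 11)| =84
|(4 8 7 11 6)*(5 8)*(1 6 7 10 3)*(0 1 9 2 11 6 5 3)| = 35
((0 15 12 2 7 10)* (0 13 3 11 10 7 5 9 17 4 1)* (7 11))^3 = ((0 15 12 2 5 9 17 4 1)(3 7 11 10 13))^3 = (0 2 17)(1 12 9)(3 10 7 13 11)(4 15 5)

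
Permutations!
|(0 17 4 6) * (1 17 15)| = 6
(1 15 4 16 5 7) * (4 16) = [0, 15, 2, 3, 4, 7, 6, 1, 8, 9, 10, 11, 12, 13, 14, 16, 5] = (1 15 16 5 7)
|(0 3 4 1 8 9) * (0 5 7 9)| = 15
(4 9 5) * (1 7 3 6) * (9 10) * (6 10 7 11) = (1 11 6)(3 10 9 5 4 7) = [0, 11, 2, 10, 7, 4, 1, 3, 8, 5, 9, 6]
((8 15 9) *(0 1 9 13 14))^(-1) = ((0 1 9 8 15 13 14))^(-1) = (0 14 13 15 8 9 1)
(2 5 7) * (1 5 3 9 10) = (1 5 7 2 3 9 10) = [0, 5, 3, 9, 4, 7, 6, 2, 8, 10, 1]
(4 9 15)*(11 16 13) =[0, 1, 2, 3, 9, 5, 6, 7, 8, 15, 10, 16, 12, 11, 14, 4, 13] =(4 9 15)(11 16 13)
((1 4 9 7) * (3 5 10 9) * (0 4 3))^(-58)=(1 5 9)(3 10 7)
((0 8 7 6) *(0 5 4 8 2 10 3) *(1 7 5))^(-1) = ((0 2 10 3)(1 7 6)(4 8 5))^(-1) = (0 3 10 2)(1 6 7)(4 5 8)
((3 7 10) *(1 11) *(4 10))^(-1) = (1 11)(3 10 4 7)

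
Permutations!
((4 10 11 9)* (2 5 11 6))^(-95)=(2 9 6 11 10 5 4)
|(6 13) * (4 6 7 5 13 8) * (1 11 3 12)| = 12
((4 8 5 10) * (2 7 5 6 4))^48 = ((2 7 5 10)(4 8 6))^48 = (10)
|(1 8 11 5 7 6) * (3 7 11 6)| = |(1 8 6)(3 7)(5 11)| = 6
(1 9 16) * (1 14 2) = (1 9 16 14 2) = [0, 9, 1, 3, 4, 5, 6, 7, 8, 16, 10, 11, 12, 13, 2, 15, 14]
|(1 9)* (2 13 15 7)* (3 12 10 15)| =|(1 9)(2 13 3 12 10 15 7)| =14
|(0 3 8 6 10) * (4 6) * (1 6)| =7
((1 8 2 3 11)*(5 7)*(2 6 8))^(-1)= (1 11 3 2)(5 7)(6 8)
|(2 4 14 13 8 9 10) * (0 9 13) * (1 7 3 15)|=12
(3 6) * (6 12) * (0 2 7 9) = (0 2 7 9)(3 12 6) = [2, 1, 7, 12, 4, 5, 3, 9, 8, 0, 10, 11, 6]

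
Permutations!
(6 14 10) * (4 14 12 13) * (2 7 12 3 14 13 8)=(2 7 12 8)(3 14 10 6)(4 13)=[0, 1, 7, 14, 13, 5, 3, 12, 2, 9, 6, 11, 8, 4, 10]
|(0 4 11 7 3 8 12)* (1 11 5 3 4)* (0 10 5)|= 5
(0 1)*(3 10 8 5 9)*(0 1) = (3 10 8 5 9) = [0, 1, 2, 10, 4, 9, 6, 7, 5, 3, 8]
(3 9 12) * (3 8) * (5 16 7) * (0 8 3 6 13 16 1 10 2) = (0 8 6 13 16 7 5 1 10 2)(3 9 12) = [8, 10, 0, 9, 4, 1, 13, 5, 6, 12, 2, 11, 3, 16, 14, 15, 7]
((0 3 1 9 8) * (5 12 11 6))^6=(0 3 1 9 8)(5 11)(6 12)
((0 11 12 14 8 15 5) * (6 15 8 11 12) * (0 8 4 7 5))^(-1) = ((0 12 14 11 6 15)(4 7 5 8))^(-1) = (0 15 6 11 14 12)(4 8 5 7)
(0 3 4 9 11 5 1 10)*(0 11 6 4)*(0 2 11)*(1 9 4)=(0 3 2 11 5 9 6 1 10)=[3, 10, 11, 2, 4, 9, 1, 7, 8, 6, 0, 5]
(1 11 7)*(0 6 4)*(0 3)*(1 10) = (0 6 4 3)(1 11 7 10) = [6, 11, 2, 0, 3, 5, 4, 10, 8, 9, 1, 7]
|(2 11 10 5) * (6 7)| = 4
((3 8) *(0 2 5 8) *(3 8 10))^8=(0 10 2 3 5)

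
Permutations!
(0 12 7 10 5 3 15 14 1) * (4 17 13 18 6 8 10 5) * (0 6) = [12, 6, 2, 15, 17, 3, 8, 5, 10, 9, 4, 11, 7, 18, 1, 14, 16, 13, 0] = (0 12 7 5 3 15 14 1 6 8 10 4 17 13 18)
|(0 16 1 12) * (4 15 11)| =|(0 16 1 12)(4 15 11)| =12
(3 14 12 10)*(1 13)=(1 13)(3 14 12 10)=[0, 13, 2, 14, 4, 5, 6, 7, 8, 9, 3, 11, 10, 1, 12]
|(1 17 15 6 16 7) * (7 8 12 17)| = |(1 7)(6 16 8 12 17 15)| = 6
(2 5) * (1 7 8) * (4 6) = [0, 7, 5, 3, 6, 2, 4, 8, 1] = (1 7 8)(2 5)(4 6)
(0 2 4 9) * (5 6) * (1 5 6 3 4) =[2, 5, 1, 4, 9, 3, 6, 7, 8, 0] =(0 2 1 5 3 4 9)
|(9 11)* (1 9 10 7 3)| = |(1 9 11 10 7 3)| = 6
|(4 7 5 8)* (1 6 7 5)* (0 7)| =|(0 7 1 6)(4 5 8)| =12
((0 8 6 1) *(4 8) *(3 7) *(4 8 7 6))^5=((0 8 4 7 3 6 1))^5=(0 6 7 8 1 3 4)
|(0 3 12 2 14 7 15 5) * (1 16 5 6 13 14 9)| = 40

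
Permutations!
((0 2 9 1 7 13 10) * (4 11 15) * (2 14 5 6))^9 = (15)(0 10 13 7 1 9 2 6 5 14)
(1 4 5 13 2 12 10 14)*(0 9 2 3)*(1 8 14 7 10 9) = (0 1 4 5 13 3)(2 12 9)(7 10)(8 14) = [1, 4, 12, 0, 5, 13, 6, 10, 14, 2, 7, 11, 9, 3, 8]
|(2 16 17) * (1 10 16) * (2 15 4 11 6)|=9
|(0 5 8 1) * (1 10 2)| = |(0 5 8 10 2 1)| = 6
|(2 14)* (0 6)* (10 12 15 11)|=|(0 6)(2 14)(10 12 15 11)|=4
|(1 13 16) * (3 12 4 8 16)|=7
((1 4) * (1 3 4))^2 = (4)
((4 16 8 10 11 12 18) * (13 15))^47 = ((4 16 8 10 11 12 18)(13 15))^47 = (4 12 10 16 18 11 8)(13 15)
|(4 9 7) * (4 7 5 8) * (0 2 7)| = |(0 2 7)(4 9 5 8)| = 12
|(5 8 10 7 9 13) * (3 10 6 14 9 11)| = 12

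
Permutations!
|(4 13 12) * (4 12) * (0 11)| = |(0 11)(4 13)| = 2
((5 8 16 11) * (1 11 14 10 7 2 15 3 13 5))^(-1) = ((1 11)(2 15 3 13 5 8 16 14 10 7))^(-1) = (1 11)(2 7 10 14 16 8 5 13 3 15)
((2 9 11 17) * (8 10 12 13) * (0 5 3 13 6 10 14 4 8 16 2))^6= (0 9 13)(2 3 17)(5 11 16)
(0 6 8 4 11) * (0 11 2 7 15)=(0 6 8 4 2 7 15)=[6, 1, 7, 3, 2, 5, 8, 15, 4, 9, 10, 11, 12, 13, 14, 0]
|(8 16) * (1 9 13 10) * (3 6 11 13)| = 14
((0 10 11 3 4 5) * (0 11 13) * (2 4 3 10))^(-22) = ((0 2 4 5 11 10 13))^(-22) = (0 13 10 11 5 4 2)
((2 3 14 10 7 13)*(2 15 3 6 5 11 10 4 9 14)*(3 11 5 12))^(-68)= (4 9 14)(7 15 10 13 11)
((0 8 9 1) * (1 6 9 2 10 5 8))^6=(2 5)(8 10)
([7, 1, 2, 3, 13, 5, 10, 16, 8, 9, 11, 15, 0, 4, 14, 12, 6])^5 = [11, 1, 2, 3, 13, 5, 0, 15, 8, 9, 7, 16, 10, 4, 14, 6, 12]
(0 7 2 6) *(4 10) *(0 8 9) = [7, 1, 6, 3, 10, 5, 8, 2, 9, 0, 4] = (0 7 2 6 8 9)(4 10)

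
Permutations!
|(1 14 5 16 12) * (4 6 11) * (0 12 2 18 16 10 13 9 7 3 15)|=33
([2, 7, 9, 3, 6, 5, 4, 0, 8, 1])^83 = (0 1 2 7 9)(4 6)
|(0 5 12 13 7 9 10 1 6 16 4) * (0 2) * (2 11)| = |(0 5 12 13 7 9 10 1 6 16 4 11 2)| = 13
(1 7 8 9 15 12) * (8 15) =(1 7 15 12)(8 9) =[0, 7, 2, 3, 4, 5, 6, 15, 9, 8, 10, 11, 1, 13, 14, 12]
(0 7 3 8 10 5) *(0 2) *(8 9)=(0 7 3 9 8 10 5 2)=[7, 1, 0, 9, 4, 2, 6, 3, 10, 8, 5]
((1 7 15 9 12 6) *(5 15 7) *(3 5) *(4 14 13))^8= ((1 3 5 15 9 12 6)(4 14 13))^8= (1 3 5 15 9 12 6)(4 13 14)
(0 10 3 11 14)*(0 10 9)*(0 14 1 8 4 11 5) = [9, 8, 2, 5, 11, 0, 6, 7, 4, 14, 3, 1, 12, 13, 10] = (0 9 14 10 3 5)(1 8 4 11)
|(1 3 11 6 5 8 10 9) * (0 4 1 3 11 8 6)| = |(0 4 1 11)(3 8 10 9)(5 6)| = 4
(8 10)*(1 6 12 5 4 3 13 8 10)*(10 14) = [0, 6, 2, 13, 3, 4, 12, 7, 1, 9, 14, 11, 5, 8, 10] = (1 6 12 5 4 3 13 8)(10 14)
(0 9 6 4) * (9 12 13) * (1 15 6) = [12, 15, 2, 3, 0, 5, 4, 7, 8, 1, 10, 11, 13, 9, 14, 6] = (0 12 13 9 1 15 6 4)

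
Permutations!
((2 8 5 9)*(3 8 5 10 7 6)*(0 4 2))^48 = (0 5 4 9 2)(3 7 8 6 10) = ((0 4 2 5 9)(3 8 10 7 6))^48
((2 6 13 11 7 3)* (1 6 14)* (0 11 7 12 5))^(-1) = (0 5 12 11)(1 14 2 3 7 13 6) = ((0 11 12 5)(1 6 13 7 3 2 14))^(-1)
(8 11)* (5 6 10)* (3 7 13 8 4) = (3 7 13 8 11 4)(5 6 10) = [0, 1, 2, 7, 3, 6, 10, 13, 11, 9, 5, 4, 12, 8]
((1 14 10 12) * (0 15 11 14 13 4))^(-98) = ((0 15 11 14 10 12 1 13 4))^(-98) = (0 15 11 14 10 12 1 13 4)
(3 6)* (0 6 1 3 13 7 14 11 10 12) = [6, 3, 2, 1, 4, 5, 13, 14, 8, 9, 12, 10, 0, 7, 11] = (0 6 13 7 14 11 10 12)(1 3)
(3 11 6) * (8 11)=(3 8 11 6)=[0, 1, 2, 8, 4, 5, 3, 7, 11, 9, 10, 6]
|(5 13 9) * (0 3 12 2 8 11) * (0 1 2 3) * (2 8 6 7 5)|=|(1 8 11)(2 6 7 5 13 9)(3 12)|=6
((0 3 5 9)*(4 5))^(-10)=(9)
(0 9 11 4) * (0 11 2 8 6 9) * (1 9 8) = (1 9 2)(4 11)(6 8) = [0, 9, 1, 3, 11, 5, 8, 7, 6, 2, 10, 4]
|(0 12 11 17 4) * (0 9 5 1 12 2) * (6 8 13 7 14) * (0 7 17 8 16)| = 18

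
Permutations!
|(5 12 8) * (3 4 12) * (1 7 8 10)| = 8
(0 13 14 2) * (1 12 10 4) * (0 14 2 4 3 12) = [13, 0, 14, 12, 1, 5, 6, 7, 8, 9, 3, 11, 10, 2, 4] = (0 13 2 14 4 1)(3 12 10)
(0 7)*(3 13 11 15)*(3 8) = (0 7)(3 13 11 15 8) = [7, 1, 2, 13, 4, 5, 6, 0, 3, 9, 10, 15, 12, 11, 14, 8]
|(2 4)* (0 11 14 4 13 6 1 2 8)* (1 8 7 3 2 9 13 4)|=|(0 11 14 1 9 13 6 8)(2 4 7 3)|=8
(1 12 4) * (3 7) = (1 12 4)(3 7) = [0, 12, 2, 7, 1, 5, 6, 3, 8, 9, 10, 11, 4]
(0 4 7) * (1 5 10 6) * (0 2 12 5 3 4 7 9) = [7, 3, 12, 4, 9, 10, 1, 2, 8, 0, 6, 11, 5] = (0 7 2 12 5 10 6 1 3 4 9)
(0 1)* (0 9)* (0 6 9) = (0 1)(6 9) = [1, 0, 2, 3, 4, 5, 9, 7, 8, 6]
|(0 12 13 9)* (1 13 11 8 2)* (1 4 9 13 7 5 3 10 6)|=42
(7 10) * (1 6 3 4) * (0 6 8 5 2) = (0 6 3 4 1 8 5 2)(7 10) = [6, 8, 0, 4, 1, 2, 3, 10, 5, 9, 7]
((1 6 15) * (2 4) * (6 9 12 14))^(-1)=(1 15 6 14 12 9)(2 4)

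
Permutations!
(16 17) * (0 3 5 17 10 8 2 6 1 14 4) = (0 3 5 17 16 10 8 2 6 1 14 4) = [3, 14, 6, 5, 0, 17, 1, 7, 2, 9, 8, 11, 12, 13, 4, 15, 10, 16]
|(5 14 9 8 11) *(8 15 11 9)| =6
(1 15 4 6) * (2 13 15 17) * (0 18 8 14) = (0 18 8 14)(1 17 2 13 15 4 6) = [18, 17, 13, 3, 6, 5, 1, 7, 14, 9, 10, 11, 12, 15, 0, 4, 16, 2, 8]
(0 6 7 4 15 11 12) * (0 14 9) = [6, 1, 2, 3, 15, 5, 7, 4, 8, 0, 10, 12, 14, 13, 9, 11] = (0 6 7 4 15 11 12 14 9)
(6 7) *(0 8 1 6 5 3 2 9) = (0 8 1 6 7 5 3 2 9) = [8, 6, 9, 2, 4, 3, 7, 5, 1, 0]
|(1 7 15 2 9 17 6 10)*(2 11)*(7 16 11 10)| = 10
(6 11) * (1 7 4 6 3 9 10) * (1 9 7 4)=(1 4 6 11 3 7)(9 10)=[0, 4, 2, 7, 6, 5, 11, 1, 8, 10, 9, 3]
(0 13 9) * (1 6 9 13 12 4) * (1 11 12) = (13)(0 1 6 9)(4 11 12) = [1, 6, 2, 3, 11, 5, 9, 7, 8, 0, 10, 12, 4, 13]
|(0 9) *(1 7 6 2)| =|(0 9)(1 7 6 2)| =4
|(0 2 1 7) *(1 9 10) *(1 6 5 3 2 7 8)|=|(0 7)(1 8)(2 9 10 6 5 3)|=6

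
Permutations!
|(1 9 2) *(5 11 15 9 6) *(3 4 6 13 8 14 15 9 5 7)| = 36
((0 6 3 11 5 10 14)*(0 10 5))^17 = ((0 6 3 11)(10 14))^17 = (0 6 3 11)(10 14)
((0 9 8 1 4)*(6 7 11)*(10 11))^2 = ((0 9 8 1 4)(6 7 10 11))^2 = (0 8 4 9 1)(6 10)(7 11)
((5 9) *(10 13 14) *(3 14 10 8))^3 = ((3 14 8)(5 9)(10 13))^3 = (14)(5 9)(10 13)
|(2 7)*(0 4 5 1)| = 4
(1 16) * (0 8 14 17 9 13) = (0 8 14 17 9 13)(1 16) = [8, 16, 2, 3, 4, 5, 6, 7, 14, 13, 10, 11, 12, 0, 17, 15, 1, 9]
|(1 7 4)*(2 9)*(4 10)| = 4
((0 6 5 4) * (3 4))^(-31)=((0 6 5 3 4))^(-31)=(0 4 3 5 6)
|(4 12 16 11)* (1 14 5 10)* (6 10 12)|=|(1 14 5 12 16 11 4 6 10)|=9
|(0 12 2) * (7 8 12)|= |(0 7 8 12 2)|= 5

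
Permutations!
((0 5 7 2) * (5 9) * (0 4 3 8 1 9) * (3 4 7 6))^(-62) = (1 3 5)(6 9 8)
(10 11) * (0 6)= (0 6)(10 11)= [6, 1, 2, 3, 4, 5, 0, 7, 8, 9, 11, 10]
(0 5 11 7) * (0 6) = (0 5 11 7 6) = [5, 1, 2, 3, 4, 11, 0, 6, 8, 9, 10, 7]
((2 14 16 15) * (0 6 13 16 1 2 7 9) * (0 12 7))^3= ((0 6 13 16 15)(1 2 14)(7 9 12))^3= (0 16 6 15 13)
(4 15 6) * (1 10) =(1 10)(4 15 6) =[0, 10, 2, 3, 15, 5, 4, 7, 8, 9, 1, 11, 12, 13, 14, 6]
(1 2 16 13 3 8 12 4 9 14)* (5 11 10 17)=[0, 2, 16, 8, 9, 11, 6, 7, 12, 14, 17, 10, 4, 3, 1, 15, 13, 5]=(1 2 16 13 3 8 12 4 9 14)(5 11 10 17)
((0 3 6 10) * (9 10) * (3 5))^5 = (0 10 9 6 3 5)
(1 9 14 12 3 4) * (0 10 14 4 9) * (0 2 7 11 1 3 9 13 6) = (0 10 14 12 9 4 3 13 6)(1 2 7 11) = [10, 2, 7, 13, 3, 5, 0, 11, 8, 4, 14, 1, 9, 6, 12]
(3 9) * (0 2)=(0 2)(3 9)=[2, 1, 0, 9, 4, 5, 6, 7, 8, 3]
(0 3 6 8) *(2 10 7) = (0 3 6 8)(2 10 7) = [3, 1, 10, 6, 4, 5, 8, 2, 0, 9, 7]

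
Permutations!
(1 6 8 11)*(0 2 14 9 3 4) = (0 2 14 9 3 4)(1 6 8 11) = [2, 6, 14, 4, 0, 5, 8, 7, 11, 3, 10, 1, 12, 13, 9]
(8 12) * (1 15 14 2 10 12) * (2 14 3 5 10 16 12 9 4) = (1 15 3 5 10 9 4 2 16 12 8) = [0, 15, 16, 5, 2, 10, 6, 7, 1, 4, 9, 11, 8, 13, 14, 3, 12]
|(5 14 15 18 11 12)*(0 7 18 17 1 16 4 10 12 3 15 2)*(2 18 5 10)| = |(0 7 5 14 18 11 3 15 17 1 16 4 2)(10 12)| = 26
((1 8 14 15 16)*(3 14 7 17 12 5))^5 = ((1 8 7 17 12 5 3 14 15 16))^5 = (1 5)(3 8)(7 14)(12 16)(15 17)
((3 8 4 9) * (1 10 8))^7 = (1 10 8 4 9 3)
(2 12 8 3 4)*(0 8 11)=(0 8 3 4 2 12 11)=[8, 1, 12, 4, 2, 5, 6, 7, 3, 9, 10, 0, 11]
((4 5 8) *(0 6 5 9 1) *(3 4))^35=((0 6 5 8 3 4 9 1))^35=(0 8 9 6 3 1 5 4)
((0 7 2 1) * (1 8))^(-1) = ((0 7 2 8 1))^(-1) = (0 1 8 2 7)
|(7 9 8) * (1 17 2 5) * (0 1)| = 15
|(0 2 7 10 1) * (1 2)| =6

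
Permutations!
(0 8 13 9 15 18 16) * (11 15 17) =(0 8 13 9 17 11 15 18 16) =[8, 1, 2, 3, 4, 5, 6, 7, 13, 17, 10, 15, 12, 9, 14, 18, 0, 11, 16]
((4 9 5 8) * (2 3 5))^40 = (2 4 5)(3 9 8)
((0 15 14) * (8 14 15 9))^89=((15)(0 9 8 14))^89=(15)(0 9 8 14)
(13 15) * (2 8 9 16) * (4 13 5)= (2 8 9 16)(4 13 15 5)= [0, 1, 8, 3, 13, 4, 6, 7, 9, 16, 10, 11, 12, 15, 14, 5, 2]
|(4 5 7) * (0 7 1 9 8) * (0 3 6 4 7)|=|(1 9 8 3 6 4 5)|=7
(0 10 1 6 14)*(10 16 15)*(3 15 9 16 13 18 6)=(0 13 18 6 14)(1 3 15 10)(9 16)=[13, 3, 2, 15, 4, 5, 14, 7, 8, 16, 1, 11, 12, 18, 0, 10, 9, 17, 6]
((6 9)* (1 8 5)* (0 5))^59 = (0 8 1 5)(6 9)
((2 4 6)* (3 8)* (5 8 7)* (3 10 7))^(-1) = ((2 4 6)(5 8 10 7))^(-1) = (2 6 4)(5 7 10 8)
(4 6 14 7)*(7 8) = (4 6 14 8 7) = [0, 1, 2, 3, 6, 5, 14, 4, 7, 9, 10, 11, 12, 13, 8]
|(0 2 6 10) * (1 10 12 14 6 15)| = |(0 2 15 1 10)(6 12 14)| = 15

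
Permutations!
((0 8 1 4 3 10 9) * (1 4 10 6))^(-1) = ((0 8 4 3 6 1 10 9))^(-1) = (0 9 10 1 6 3 4 8)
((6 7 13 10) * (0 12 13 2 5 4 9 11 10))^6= (13)(2 6 11 4)(5 7 10 9)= ((0 12 13)(2 5 4 9 11 10 6 7))^6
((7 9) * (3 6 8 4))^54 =((3 6 8 4)(7 9))^54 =(9)(3 8)(4 6)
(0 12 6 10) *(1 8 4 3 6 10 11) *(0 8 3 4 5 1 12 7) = [7, 3, 2, 6, 4, 1, 11, 0, 5, 9, 8, 12, 10] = (0 7)(1 3 6 11 12 10 8 5)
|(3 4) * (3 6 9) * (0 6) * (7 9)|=|(0 6 7 9 3 4)|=6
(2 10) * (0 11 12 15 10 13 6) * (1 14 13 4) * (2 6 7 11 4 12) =(0 4 1 14 13 7 11 2 12 15 10 6) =[4, 14, 12, 3, 1, 5, 0, 11, 8, 9, 6, 2, 15, 7, 13, 10]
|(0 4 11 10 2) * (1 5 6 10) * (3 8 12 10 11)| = |(0 4 3 8 12 10 2)(1 5 6 11)| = 28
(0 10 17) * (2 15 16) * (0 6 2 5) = (0 10 17 6 2 15 16 5) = [10, 1, 15, 3, 4, 0, 2, 7, 8, 9, 17, 11, 12, 13, 14, 16, 5, 6]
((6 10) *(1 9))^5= ((1 9)(6 10))^5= (1 9)(6 10)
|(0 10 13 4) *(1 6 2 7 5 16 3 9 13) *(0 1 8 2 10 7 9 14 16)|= 24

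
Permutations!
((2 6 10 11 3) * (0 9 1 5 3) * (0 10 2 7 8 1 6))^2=(11)(0 6)(1 3 8 5 7)(2 9)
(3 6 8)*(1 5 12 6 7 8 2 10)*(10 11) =(1 5 12 6 2 11 10)(3 7 8) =[0, 5, 11, 7, 4, 12, 2, 8, 3, 9, 1, 10, 6]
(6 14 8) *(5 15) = (5 15)(6 14 8) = [0, 1, 2, 3, 4, 15, 14, 7, 6, 9, 10, 11, 12, 13, 8, 5]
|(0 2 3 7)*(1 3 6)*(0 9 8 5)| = |(0 2 6 1 3 7 9 8 5)| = 9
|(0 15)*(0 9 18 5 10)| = 6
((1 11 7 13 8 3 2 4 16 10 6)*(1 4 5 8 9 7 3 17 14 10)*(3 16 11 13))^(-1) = (1 16 11 4 6 10 14 17 8 5 2 3 7 9 13)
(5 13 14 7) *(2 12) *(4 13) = (2 12)(4 13 14 7 5) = [0, 1, 12, 3, 13, 4, 6, 5, 8, 9, 10, 11, 2, 14, 7]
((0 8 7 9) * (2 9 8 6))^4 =(9)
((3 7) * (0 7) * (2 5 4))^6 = (7)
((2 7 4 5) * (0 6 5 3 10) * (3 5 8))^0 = ((0 6 8 3 10)(2 7 4 5))^0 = (10)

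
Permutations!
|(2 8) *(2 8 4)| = |(8)(2 4)| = 2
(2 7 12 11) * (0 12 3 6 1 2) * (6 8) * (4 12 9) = (0 9 4 12 11)(1 2 7 3 8 6) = [9, 2, 7, 8, 12, 5, 1, 3, 6, 4, 10, 0, 11]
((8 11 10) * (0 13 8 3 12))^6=(0 12 3 10 11 8 13)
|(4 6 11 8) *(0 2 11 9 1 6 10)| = 6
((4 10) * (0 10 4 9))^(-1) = (0 9 10)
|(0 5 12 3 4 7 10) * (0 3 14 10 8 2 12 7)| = 10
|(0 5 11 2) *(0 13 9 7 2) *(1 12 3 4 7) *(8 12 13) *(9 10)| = 12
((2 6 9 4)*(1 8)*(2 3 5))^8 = ((1 8)(2 6 9 4 3 5))^8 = (2 9 3)(4 5 6)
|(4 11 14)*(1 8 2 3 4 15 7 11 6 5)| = |(1 8 2 3 4 6 5)(7 11 14 15)| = 28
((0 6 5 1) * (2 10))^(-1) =((0 6 5 1)(2 10))^(-1) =(0 1 5 6)(2 10)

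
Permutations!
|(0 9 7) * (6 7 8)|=5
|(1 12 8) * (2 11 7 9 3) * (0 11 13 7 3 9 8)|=9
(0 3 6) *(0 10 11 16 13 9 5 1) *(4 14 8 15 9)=[3, 0, 2, 6, 14, 1, 10, 7, 15, 5, 11, 16, 12, 4, 8, 9, 13]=(0 3 6 10 11 16 13 4 14 8 15 9 5 1)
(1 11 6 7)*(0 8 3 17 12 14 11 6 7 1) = (0 8 3 17 12 14 11 7)(1 6) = [8, 6, 2, 17, 4, 5, 1, 0, 3, 9, 10, 7, 14, 13, 11, 15, 16, 12]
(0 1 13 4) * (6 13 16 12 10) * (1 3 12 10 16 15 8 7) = (0 3 12 16 10 6 13 4)(1 15 8 7) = [3, 15, 2, 12, 0, 5, 13, 1, 7, 9, 6, 11, 16, 4, 14, 8, 10]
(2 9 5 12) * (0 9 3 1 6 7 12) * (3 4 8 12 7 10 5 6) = (0 9 6 10 5)(1 3)(2 4 8 12) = [9, 3, 4, 1, 8, 0, 10, 7, 12, 6, 5, 11, 2]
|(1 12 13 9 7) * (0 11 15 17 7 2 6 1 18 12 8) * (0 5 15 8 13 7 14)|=105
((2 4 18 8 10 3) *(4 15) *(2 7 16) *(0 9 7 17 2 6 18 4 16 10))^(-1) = (0 8 18 6 16 15 2 17 3 10 7 9) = ((0 9 7 10 3 17 2 15 16 6 18 8))^(-1)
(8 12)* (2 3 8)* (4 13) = (2 3 8 12)(4 13) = [0, 1, 3, 8, 13, 5, 6, 7, 12, 9, 10, 11, 2, 4]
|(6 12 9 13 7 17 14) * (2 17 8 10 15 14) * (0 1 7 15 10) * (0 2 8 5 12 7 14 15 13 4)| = 9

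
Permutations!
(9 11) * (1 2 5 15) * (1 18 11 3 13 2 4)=[0, 4, 5, 13, 1, 15, 6, 7, 8, 3, 10, 9, 12, 2, 14, 18, 16, 17, 11]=(1 4)(2 5 15 18 11 9 3 13)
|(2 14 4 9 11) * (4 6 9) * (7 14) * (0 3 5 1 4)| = 30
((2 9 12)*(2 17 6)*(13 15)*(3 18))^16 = ((2 9 12 17 6)(3 18)(13 15))^16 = (18)(2 9 12 17 6)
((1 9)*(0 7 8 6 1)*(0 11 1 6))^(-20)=((0 7 8)(1 9 11))^(-20)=(0 7 8)(1 9 11)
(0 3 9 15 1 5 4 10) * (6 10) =(0 3 9 15 1 5 4 6 10) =[3, 5, 2, 9, 6, 4, 10, 7, 8, 15, 0, 11, 12, 13, 14, 1]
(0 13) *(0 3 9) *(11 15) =(0 13 3 9)(11 15) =[13, 1, 2, 9, 4, 5, 6, 7, 8, 0, 10, 15, 12, 3, 14, 11]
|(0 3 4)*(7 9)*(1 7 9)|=|(9)(0 3 4)(1 7)|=6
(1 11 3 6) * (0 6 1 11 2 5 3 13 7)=(0 6 11 13 7)(1 2 5 3)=[6, 2, 5, 1, 4, 3, 11, 0, 8, 9, 10, 13, 12, 7]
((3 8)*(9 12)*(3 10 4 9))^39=(3 4)(8 9)(10 12)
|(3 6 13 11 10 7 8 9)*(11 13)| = |(13)(3 6 11 10 7 8 9)| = 7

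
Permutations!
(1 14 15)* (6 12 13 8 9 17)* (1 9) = (1 14 15 9 17 6 12 13 8) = [0, 14, 2, 3, 4, 5, 12, 7, 1, 17, 10, 11, 13, 8, 15, 9, 16, 6]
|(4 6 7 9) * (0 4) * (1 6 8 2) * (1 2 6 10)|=6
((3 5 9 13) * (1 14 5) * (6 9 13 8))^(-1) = ((1 14 5 13 3)(6 9 8))^(-1) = (1 3 13 5 14)(6 8 9)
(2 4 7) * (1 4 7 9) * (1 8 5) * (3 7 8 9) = (9)(1 4 3 7 2 8 5) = [0, 4, 8, 7, 3, 1, 6, 2, 5, 9]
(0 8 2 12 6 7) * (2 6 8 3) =(0 3 2 12 8 6 7) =[3, 1, 12, 2, 4, 5, 7, 0, 6, 9, 10, 11, 8]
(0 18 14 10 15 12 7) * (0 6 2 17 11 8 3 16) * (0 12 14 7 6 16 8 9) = (0 18 7 16 12 6 2 17 11 9)(3 8)(10 15 14) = [18, 1, 17, 8, 4, 5, 2, 16, 3, 0, 15, 9, 6, 13, 10, 14, 12, 11, 7]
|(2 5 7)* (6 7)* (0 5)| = |(0 5 6 7 2)| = 5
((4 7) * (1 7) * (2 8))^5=((1 7 4)(2 8))^5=(1 4 7)(2 8)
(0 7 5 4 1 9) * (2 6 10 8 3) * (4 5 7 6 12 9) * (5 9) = (0 6 10 8 3 2 12 5 9)(1 4) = [6, 4, 12, 2, 1, 9, 10, 7, 3, 0, 8, 11, 5]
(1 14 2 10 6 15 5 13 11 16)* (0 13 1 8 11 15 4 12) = (0 13 15 5 1 14 2 10 6 4 12)(8 11 16) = [13, 14, 10, 3, 12, 1, 4, 7, 11, 9, 6, 16, 0, 15, 2, 5, 8]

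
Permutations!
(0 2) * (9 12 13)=(0 2)(9 12 13)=[2, 1, 0, 3, 4, 5, 6, 7, 8, 12, 10, 11, 13, 9]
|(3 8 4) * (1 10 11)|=3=|(1 10 11)(3 8 4)|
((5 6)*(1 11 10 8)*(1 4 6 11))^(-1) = (4 8 10 11 5 6)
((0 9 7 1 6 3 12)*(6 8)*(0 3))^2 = (12)(0 7 8)(1 6 9)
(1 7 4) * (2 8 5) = (1 7 4)(2 8 5) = [0, 7, 8, 3, 1, 2, 6, 4, 5]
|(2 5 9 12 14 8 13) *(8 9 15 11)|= |(2 5 15 11 8 13)(9 12 14)|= 6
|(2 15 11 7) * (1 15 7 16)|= |(1 15 11 16)(2 7)|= 4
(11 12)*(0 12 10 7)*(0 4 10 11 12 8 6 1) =(12)(0 8 6 1)(4 10 7) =[8, 0, 2, 3, 10, 5, 1, 4, 6, 9, 7, 11, 12]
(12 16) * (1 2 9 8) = (1 2 9 8)(12 16) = [0, 2, 9, 3, 4, 5, 6, 7, 1, 8, 10, 11, 16, 13, 14, 15, 12]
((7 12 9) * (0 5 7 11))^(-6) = ((0 5 7 12 9 11))^(-6) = (12)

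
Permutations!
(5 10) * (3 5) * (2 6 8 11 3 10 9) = (2 6 8 11 3 5 9) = [0, 1, 6, 5, 4, 9, 8, 7, 11, 2, 10, 3]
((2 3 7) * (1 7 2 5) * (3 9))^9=(9)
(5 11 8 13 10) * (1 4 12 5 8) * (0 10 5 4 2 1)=(0 10 8 13 5 11)(1 2)(4 12)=[10, 2, 1, 3, 12, 11, 6, 7, 13, 9, 8, 0, 4, 5]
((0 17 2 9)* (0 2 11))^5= (0 11 17)(2 9)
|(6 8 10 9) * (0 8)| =5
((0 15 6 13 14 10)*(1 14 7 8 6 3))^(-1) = ((0 15 3 1 14 10)(6 13 7 8))^(-1) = (0 10 14 1 3 15)(6 8 7 13)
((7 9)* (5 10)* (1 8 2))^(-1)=((1 8 2)(5 10)(7 9))^(-1)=(1 2 8)(5 10)(7 9)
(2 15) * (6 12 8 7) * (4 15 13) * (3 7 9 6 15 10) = (2 13 4 10 3 7 15)(6 12 8 9) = [0, 1, 13, 7, 10, 5, 12, 15, 9, 6, 3, 11, 8, 4, 14, 2]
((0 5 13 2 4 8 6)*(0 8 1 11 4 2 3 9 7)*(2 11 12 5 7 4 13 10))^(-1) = (0 7)(1 4 9 3 13 11 2 10 5 12)(6 8)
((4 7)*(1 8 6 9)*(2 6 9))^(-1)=((1 8 9)(2 6)(4 7))^(-1)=(1 9 8)(2 6)(4 7)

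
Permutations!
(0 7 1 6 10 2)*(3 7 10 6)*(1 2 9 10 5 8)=(0 5 8 1 3 7 2)(9 10)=[5, 3, 0, 7, 4, 8, 6, 2, 1, 10, 9]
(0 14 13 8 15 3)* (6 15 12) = (0 14 13 8 12 6 15 3) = [14, 1, 2, 0, 4, 5, 15, 7, 12, 9, 10, 11, 6, 8, 13, 3]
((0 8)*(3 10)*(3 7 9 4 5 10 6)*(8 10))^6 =(0 8 5 4 9 7 10)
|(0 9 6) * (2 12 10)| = 3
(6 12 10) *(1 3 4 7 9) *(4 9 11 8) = (1 3 9)(4 7 11 8)(6 12 10) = [0, 3, 2, 9, 7, 5, 12, 11, 4, 1, 6, 8, 10]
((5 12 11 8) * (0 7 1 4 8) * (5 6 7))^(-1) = (0 11 12 5)(1 7 6 8 4) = ((0 5 12 11)(1 4 8 6 7))^(-1)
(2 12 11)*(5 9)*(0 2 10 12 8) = [2, 1, 8, 3, 4, 9, 6, 7, 0, 5, 12, 10, 11] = (0 2 8)(5 9)(10 12 11)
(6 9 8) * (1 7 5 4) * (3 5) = (1 7 3 5 4)(6 9 8) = [0, 7, 2, 5, 1, 4, 9, 3, 6, 8]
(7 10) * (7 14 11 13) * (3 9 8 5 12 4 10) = (3 9 8 5 12 4 10 14 11 13 7) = [0, 1, 2, 9, 10, 12, 6, 3, 5, 8, 14, 13, 4, 7, 11]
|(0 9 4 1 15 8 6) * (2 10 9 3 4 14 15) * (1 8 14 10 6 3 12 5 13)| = 42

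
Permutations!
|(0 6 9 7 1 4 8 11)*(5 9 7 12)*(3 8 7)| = 15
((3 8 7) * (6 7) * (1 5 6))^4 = ((1 5 6 7 3 8))^4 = (1 3 6)(5 8 7)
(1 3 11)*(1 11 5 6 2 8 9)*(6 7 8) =(11)(1 3 5 7 8 9)(2 6) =[0, 3, 6, 5, 4, 7, 2, 8, 9, 1, 10, 11]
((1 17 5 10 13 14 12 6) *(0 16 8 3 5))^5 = (0 10 1 3 12 16 13 17 5 6 8 14)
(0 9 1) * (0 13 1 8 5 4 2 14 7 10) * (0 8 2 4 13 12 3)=[9, 12, 14, 0, 4, 13, 6, 10, 5, 2, 8, 11, 3, 1, 7]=(0 9 2 14 7 10 8 5 13 1 12 3)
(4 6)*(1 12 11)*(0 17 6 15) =(0 17 6 4 15)(1 12 11) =[17, 12, 2, 3, 15, 5, 4, 7, 8, 9, 10, 1, 11, 13, 14, 0, 16, 6]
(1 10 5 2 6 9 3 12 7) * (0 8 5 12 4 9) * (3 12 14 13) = [8, 10, 6, 4, 9, 2, 0, 1, 5, 12, 14, 11, 7, 3, 13] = (0 8 5 2 6)(1 10 14 13 3 4 9 12 7)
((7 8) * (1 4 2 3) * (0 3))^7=((0 3 1 4 2)(7 8))^7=(0 1 2 3 4)(7 8)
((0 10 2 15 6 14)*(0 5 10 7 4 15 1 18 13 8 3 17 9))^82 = ((0 7 4 15 6 14 5 10 2 1 18 13 8 3 17 9))^82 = (0 4 6 5 2 18 8 17)(1 13 3 9 7 15 14 10)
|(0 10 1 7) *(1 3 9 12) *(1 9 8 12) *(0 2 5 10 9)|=|(0 9 1 7 2 5 10 3 8 12)|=10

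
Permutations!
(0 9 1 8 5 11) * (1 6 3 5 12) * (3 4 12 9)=(0 3 5 11)(1 8 9 6 4 12)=[3, 8, 2, 5, 12, 11, 4, 7, 9, 6, 10, 0, 1]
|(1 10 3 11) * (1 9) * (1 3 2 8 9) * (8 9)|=6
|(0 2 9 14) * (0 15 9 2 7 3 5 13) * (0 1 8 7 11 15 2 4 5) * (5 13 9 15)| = 12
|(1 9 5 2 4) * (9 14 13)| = |(1 14 13 9 5 2 4)| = 7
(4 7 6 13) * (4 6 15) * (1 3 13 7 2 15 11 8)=(1 3 13 6 7 11 8)(2 15 4)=[0, 3, 15, 13, 2, 5, 7, 11, 1, 9, 10, 8, 12, 6, 14, 4]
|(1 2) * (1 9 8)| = |(1 2 9 8)| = 4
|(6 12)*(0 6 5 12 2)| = 6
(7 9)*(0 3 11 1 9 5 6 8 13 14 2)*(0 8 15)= (0 3 11 1 9 7 5 6 15)(2 8 13 14)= [3, 9, 8, 11, 4, 6, 15, 5, 13, 7, 10, 1, 12, 14, 2, 0]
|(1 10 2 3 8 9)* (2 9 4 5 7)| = 6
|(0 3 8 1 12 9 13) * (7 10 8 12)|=20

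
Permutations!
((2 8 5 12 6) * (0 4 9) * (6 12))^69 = ((12)(0 4 9)(2 8 5 6))^69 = (12)(2 8 5 6)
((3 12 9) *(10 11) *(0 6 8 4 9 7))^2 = ((0 6 8 4 9 3 12 7)(10 11))^2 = (0 8 9 12)(3 7 6 4)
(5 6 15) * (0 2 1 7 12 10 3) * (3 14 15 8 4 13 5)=[2, 7, 1, 0, 13, 6, 8, 12, 4, 9, 14, 11, 10, 5, 15, 3]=(0 2 1 7 12 10 14 15 3)(4 13 5 6 8)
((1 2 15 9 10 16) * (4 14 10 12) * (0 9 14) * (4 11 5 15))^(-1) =((0 9 12 11 5 15 14 10 16 1 2 4))^(-1) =(0 4 2 1 16 10 14 15 5 11 12 9)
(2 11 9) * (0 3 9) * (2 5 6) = [3, 1, 11, 9, 4, 6, 2, 7, 8, 5, 10, 0] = (0 3 9 5 6 2 11)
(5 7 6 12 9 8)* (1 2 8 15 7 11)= (1 2 8 5 11)(6 12 9 15 7)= [0, 2, 8, 3, 4, 11, 12, 6, 5, 15, 10, 1, 9, 13, 14, 7]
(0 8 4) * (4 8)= (8)(0 4)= [4, 1, 2, 3, 0, 5, 6, 7, 8]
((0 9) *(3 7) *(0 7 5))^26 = (0 9 7 3 5)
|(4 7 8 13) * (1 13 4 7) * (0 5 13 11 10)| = 9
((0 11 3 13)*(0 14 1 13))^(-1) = ((0 11 3)(1 13 14))^(-1) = (0 3 11)(1 14 13)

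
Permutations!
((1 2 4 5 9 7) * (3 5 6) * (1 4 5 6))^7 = (1 2 5 9 7 4)(3 6)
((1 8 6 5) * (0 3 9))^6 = ((0 3 9)(1 8 6 5))^6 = (9)(1 6)(5 8)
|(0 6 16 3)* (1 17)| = |(0 6 16 3)(1 17)| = 4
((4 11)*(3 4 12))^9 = (3 4 11 12)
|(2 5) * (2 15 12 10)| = |(2 5 15 12 10)| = 5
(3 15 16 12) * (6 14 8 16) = (3 15 6 14 8 16 12) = [0, 1, 2, 15, 4, 5, 14, 7, 16, 9, 10, 11, 3, 13, 8, 6, 12]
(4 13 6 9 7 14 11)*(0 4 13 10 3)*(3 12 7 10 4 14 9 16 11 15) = (0 14 15 3)(6 16 11 13)(7 9 10 12) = [14, 1, 2, 0, 4, 5, 16, 9, 8, 10, 12, 13, 7, 6, 15, 3, 11]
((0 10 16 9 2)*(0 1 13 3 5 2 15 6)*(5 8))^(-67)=(0 6 15 9 16 10)(1 2 5 8 3 13)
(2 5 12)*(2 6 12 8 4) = [0, 1, 5, 3, 2, 8, 12, 7, 4, 9, 10, 11, 6] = (2 5 8 4)(6 12)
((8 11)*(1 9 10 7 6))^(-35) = ((1 9 10 7 6)(8 11))^(-35) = (8 11)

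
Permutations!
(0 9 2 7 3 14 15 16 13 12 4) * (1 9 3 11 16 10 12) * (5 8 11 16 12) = [3, 9, 7, 14, 0, 8, 6, 16, 11, 2, 5, 12, 4, 1, 15, 10, 13] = (0 3 14 15 10 5 8 11 12 4)(1 9 2 7 16 13)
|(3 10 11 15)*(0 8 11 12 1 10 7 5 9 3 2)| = 60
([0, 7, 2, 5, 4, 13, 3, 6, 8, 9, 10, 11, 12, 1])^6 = [0, 1, 2, 3, 4, 5, 6, 7, 8, 9, 10, 11, 12, 13]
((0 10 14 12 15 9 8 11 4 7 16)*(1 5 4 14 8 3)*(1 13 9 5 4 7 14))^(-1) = ((0 10 8 11 1 4 14 12 15 5 7 16)(3 13 9))^(-1) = (0 16 7 5 15 12 14 4 1 11 8 10)(3 9 13)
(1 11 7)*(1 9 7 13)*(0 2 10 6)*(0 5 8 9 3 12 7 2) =(1 11 13)(2 10 6 5 8 9)(3 12 7) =[0, 11, 10, 12, 4, 8, 5, 3, 9, 2, 6, 13, 7, 1]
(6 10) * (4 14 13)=[0, 1, 2, 3, 14, 5, 10, 7, 8, 9, 6, 11, 12, 4, 13]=(4 14 13)(6 10)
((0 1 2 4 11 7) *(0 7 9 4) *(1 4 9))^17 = (0 11 2 4 1)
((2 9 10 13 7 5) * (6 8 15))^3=(15)(2 13)(5 10)(7 9)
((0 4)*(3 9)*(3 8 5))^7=(0 4)(3 5 8 9)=((0 4)(3 9 8 5))^7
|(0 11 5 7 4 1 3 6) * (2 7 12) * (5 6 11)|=10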